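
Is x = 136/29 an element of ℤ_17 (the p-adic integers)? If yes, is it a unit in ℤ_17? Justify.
x ∈ ℤ_17 but not a unit; v_17(x) = 1 > 0

ℤ_17 = {x ∈ ℚ_17 : v_17(x) ≥ 0} and ℤ_17^× = {x ∈ ℤ_17 : v_17(x) = 0}. Here v_17(136/29) = v_17(num) − v_17(den) = 1; compare against these criteria.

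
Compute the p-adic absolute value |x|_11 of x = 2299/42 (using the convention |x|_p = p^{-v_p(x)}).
|2299/42|_11 = 1/121

Step 1 — compute v_11(x) by factoring powers of 11 out of the numerator and denominator: v_11(2299/42) = 2. Step 2 — apply |x|_p = p^{-v_p(x)} = 11^{-2} = 1/121.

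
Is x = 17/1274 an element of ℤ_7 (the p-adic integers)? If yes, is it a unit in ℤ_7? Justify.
x ∉ ℤ_7 (v_7(x) = -2 < 0)

ℤ_7 = {x ∈ ℚ_7 : v_7(x) ≥ 0} and ℤ_7^× = {x ∈ ℤ_7 : v_7(x) = 0}. Here v_7(17/1274) = v_7(num) − v_7(den) = -2; compare against these criteria.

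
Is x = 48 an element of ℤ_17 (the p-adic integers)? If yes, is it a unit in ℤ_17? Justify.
x ∈ ℤ_17^× (unit); v_17(x) = 0

ℤ_17 = {x ∈ ℚ_17 : v_17(x) ≥ 0} and ℤ_17^× = {x ∈ ℤ_17 : v_17(x) = 0}. Here v_17(48) = v_17(num) − v_17(den) = 0; compare against these criteria.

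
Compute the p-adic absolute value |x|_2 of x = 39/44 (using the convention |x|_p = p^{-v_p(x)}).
|39/44|_2 = 4

Step 1 — compute v_2(x) by factoring powers of 2 out of the numerator and denominator: v_2(39/44) = -2. Step 2 — apply |x|_p = p^{-v_p(x)} = 2^{2} = 4.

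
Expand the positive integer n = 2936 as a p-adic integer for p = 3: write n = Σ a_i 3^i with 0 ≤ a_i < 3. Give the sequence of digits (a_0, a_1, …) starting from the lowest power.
(a_0, a_1, …) = (2, 0, 2, 0, 0, 0, 1, 1)

Repeated division by 3 gives the digits low-to-high: 2936 = 2 + 2·3^2 + 1·3^6 + 1·3^7. Digit sequence: (2, 0, 2, 0, 0, 0, 1, 1).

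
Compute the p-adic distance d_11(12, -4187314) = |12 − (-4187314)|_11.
d_11(12, -4187314) = 1/161051

Step 1 — x − y = 12 − (-4187314) = 4187326. Step 2 — v_11(4187326) = 5 (factor: 4187326 = (11^5 · 26); the sign does not affect v_p). Step 3 — |x − y|_11 = 11^{-5} = 1/161051.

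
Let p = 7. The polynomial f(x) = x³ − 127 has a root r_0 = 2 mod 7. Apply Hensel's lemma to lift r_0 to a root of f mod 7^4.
r_3 = 114 (mod 2401)

Hensel: r_{i+1} = r_i − f(r_i)/f′(r_i) mod 7^{i+2}, where f′(x) = 3x². Iterate:
  r_0 = 2 (mod 7)
  r_1 = 16 (mod 49)
  r_2 = 114 (mod 343)
  r_3 = 114 (mod 2401)
Final: r = 114 with f(r) ≡ 0 mod 7^4.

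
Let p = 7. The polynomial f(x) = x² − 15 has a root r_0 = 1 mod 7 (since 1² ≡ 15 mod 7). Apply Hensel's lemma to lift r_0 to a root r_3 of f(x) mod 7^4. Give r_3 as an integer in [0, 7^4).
r_3 = 155 (mod 2401)

Hensel's recurrence: r_{i+1} = r_i − f(r_i)·(f′(r_i))^{-1} mod 7^{i+2}, with f′(x) = 2x. Iterate:
  r_0 = 1 (mod 7)
  r_1 = 8 (mod 49)
  r_2 = 155 (mod 343)
  r_3 = 155 (mod 2401)
Final: r_3 = 155, and one checks f(r_3) ≡ 0 mod 7^4.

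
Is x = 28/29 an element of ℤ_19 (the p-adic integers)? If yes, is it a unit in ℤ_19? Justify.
x ∈ ℤ_19^× (unit); v_19(x) = 0

ℤ_19 = {x ∈ ℚ_19 : v_19(x) ≥ 0} and ℤ_19^× = {x ∈ ℤ_19 : v_19(x) = 0}. Here v_19(28/29) = v_19(num) − v_19(den) = 0; compare against these criteria.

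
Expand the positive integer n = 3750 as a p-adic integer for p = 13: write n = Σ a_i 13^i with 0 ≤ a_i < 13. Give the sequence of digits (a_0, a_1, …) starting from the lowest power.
(a_0, a_1, …) = (6, 2, 9, 1)

Repeated division by 13 gives the digits low-to-high: 3750 = 6 + 2·13^1 + 9·13^2 + 1·13^3. Digit sequence: (6, 2, 9, 1).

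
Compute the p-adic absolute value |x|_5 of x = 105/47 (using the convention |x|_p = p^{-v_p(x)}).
|105/47|_5 = 1/5

Step 1 — compute v_5(x) by factoring powers of 5 out of the numerator and denominator: v_5(105/47) = 1. Step 2 — apply |x|_p = p^{-v_p(x)} = 5^{-1} = 1/5.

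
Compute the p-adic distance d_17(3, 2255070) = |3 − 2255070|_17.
d_17(3, 2255070) = 1/83521

Step 1 — x − y = 3 − 2255070 = -2255067. Step 2 — v_17(-2255067) = 4 (factor: -2255067 = −(17^4 · 27); the sign does not affect v_p). Step 3 — |x − y|_17 = 17^{-4} = 1/83521.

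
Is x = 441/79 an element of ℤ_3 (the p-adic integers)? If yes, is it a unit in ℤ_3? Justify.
x ∈ ℤ_3 but not a unit; v_3(x) = 2 > 0

ℤ_3 = {x ∈ ℚ_3 : v_3(x) ≥ 0} and ℤ_3^× = {x ∈ ℤ_3 : v_3(x) = 0}. Here v_3(441/79) = v_3(num) − v_3(den) = 2; compare against these criteria.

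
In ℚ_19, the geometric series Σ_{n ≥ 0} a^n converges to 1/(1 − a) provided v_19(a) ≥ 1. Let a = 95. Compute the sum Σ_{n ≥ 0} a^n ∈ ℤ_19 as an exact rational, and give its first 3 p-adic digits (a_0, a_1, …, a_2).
Σ a^n = 1/(1 − a) = -1/94;  first 3 digits = (1, 5, 6)

v_19(a) = 1 ≥ 1, so the series converges in ℤ_19 to 1/(1 − a) = 1/(1 − 95) = -1/94. Expand this rational in ℤ_19: compute digits iteratively via d_i = x_i mod 19, x_{i+1} = (x_i − d_i)/19. The first 3 digits are (1, 5, 6).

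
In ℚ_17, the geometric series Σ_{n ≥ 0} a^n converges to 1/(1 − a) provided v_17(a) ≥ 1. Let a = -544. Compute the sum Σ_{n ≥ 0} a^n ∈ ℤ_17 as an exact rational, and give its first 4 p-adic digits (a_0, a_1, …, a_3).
Σ a^n = 1/(1 − a) = 1/545;  first 4 digits = (1, 2, 2, 0)

v_17(a) = 1 ≥ 1, so the series converges in ℤ_17 to 1/(1 − a) = 1/(1 − (-544)) = 1/545. Expand this rational in ℤ_17: compute digits iteratively via d_i = x_i mod 17, x_{i+1} = (x_i − d_i)/17. The first 4 digits are (1, 2, 2, 0).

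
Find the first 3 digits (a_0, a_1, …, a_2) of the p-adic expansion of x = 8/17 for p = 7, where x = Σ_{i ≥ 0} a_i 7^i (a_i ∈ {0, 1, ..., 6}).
(a_0, …, a_2) = (5, 1, 1)

v_7(8/17) = 0 (numerator and denominator both coprime to 7), so x ∈ ℤ_7^×. Compute digits iteratively via a_i = x_i mod 7, x_{i+1} = (x_i − a_i)/7, with x_0 = x:
  x_0 = 8/17;  a_0 = 5;  x_1 = (x_0 − 5)/7 = -11/17
  x_1 = -11/17;  a_1 = 1;  x_2 = (x_1 − 1)/7 = -4/17
  x_2 = -4/17;  a_2 = 1;  x_3 = (x_2 − 1)/7 = -3/17
Digits: (5, 1, 1).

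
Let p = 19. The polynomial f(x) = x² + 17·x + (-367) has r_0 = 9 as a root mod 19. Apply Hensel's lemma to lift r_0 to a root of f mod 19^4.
r_3 = 18857 (mod 130321)

Hensel: r_{i+1} = r_i − f(r_i)·(f′(r_i))^{-1} mod 19^{i+2}, f′(x) = 2x + 17. Iterate:
  r_0 = 9 (mod 19)
  r_1 = 85 (mod 361)
  r_2 = 5139 (mod 6859)
  r_3 = 18857 (mod 130321)
Final: r = 18857 satisfies f(r) ≡ 0 mod 19^4.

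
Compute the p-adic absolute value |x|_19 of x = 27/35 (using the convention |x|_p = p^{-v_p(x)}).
|27/35|_19 = 1

Step 1 — compute v_19(x) by factoring powers of 19 out of the numerator and denominator: v_19(27/35) = 0. Step 2 — apply |x|_p = p^{-v_p(x)} = 19^{0} = 1.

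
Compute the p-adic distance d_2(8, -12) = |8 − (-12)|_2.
d_2(8, -12) = 1/4

Step 1 — x − y = 8 − (-12) = 20. Step 2 — v_2(20) = 2 (factor: 20 = (2^2 · 5); the sign does not affect v_p). Step 3 — |x − y|_2 = 2^{-2} = 1/4.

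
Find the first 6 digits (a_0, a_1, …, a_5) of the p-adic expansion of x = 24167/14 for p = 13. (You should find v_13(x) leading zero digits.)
(a_0, …, a_5) = (0, 0, 0, 11, 2, 10)

v_13(24167/14) = 3, so a_0 = ... = a_2 = 0. Factor out: x = 13^3 · u with u = 11/14 a unit in ℤ_13. Expand u iteratively via a_{v+i} = u_i mod 13, u_{i+1} = (u_i − a_{v+i})/13:
  u_0 = 11/14;  a_3 = 11;  u_1 = (u_0 − 11)/13 = -11/14
  u_1 = -11/14;  a_4 = 2;  u_2 = (u_1 − 2)/13 = -3/14
  u_2 = -3/14;  a_5 = 10;  u_3 = (u_2 − 10)/13 = -11/14
Digits: (0, 0, 0, 11, 2, 10).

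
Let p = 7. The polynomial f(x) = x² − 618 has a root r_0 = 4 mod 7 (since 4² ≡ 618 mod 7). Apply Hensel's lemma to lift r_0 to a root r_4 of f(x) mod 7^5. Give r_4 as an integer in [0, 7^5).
r_4 = 11631 (mod 16807)

Hensel's recurrence: r_{i+1} = r_i − f(r_i)·(f′(r_i))^{-1} mod 7^{i+2}, with f′(x) = 2x. Iterate:
  r_0 = 4 (mod 7)
  r_1 = 18 (mod 49)
  r_2 = 312 (mod 343)
  r_3 = 2027 (mod 2401)
  r_4 = 11631 (mod 16807)
Final: r_4 = 11631, and one checks f(r_4) ≡ 0 mod 7^5.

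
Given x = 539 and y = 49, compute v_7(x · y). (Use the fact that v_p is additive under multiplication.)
v_7(26411) = 4

v_p(x) = 2 (factor: 539 = 7^2 · 11); v_p(y) = 2 (factor: 49 = 7^2 · 1). Additivity: v_p(xy) = v_p(x) + v_p(y) = 2 + 2 = 4. (Direct check: xy = 26411 = 7^4 · (11).)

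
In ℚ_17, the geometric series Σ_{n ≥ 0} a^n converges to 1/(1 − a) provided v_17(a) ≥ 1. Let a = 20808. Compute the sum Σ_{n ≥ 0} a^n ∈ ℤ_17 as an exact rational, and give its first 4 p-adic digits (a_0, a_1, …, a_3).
Σ a^n = 1/(1 − a) = -1/20807;  first 4 digits = (1, 0, 4, 4)

v_17(a) = 2 ≥ 1, so the series converges in ℤ_17 to 1/(1 − a) = 1/(1 − 20808) = -1/20807. Expand this rational in ℤ_17: compute digits iteratively via d_i = x_i mod 17, x_{i+1} = (x_i − d_i)/17. The first 4 digits are (1, 0, 4, 4).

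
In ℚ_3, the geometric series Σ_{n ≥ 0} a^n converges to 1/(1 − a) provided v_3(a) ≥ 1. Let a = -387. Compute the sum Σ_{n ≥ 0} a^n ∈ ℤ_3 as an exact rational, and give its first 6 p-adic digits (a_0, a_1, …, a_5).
Σ a^n = 1/(1 − a) = 1/388;  first 6 digits = (1, 0, 2, 0, 2, 2)

v_3(a) = 2 ≥ 1, so the series converges in ℤ_3 to 1/(1 − a) = 1/(1 − (-387)) = 1/388. Expand this rational in ℤ_3: compute digits iteratively via d_i = x_i mod 3, x_{i+1} = (x_i − d_i)/3. The first 6 digits are (1, 0, 2, 0, 2, 2).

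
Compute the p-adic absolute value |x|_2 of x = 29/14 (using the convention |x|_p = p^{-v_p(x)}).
|29/14|_2 = 2

Step 1 — compute v_2(x) by factoring powers of 2 out of the numerator and denominator: v_2(29/14) = -1. Step 2 — apply |x|_p = p^{-v_p(x)} = 2^{1} = 2.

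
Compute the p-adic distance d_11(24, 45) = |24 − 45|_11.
d_11(24, 45) = 1

Step 1 — x − y = 24 − 45 = -21. Step 2 — v_11(-21) = 0 (factor: -21 = −(11^0 · 21); the sign does not affect v_p). Step 3 — |x − y|_11 = 11^{0} = 1.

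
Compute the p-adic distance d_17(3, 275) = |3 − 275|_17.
d_17(3, 275) = 1/17

Step 1 — x − y = 3 − 275 = -272. Step 2 — v_17(-272) = 1 (factor: -272 = −(17^1 · 16); the sign does not affect v_p). Step 3 — |x − y|_17 = 17^{-1} = 1/17.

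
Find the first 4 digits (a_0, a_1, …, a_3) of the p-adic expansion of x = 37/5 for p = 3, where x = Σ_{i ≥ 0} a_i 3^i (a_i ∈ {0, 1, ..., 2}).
(a_0, …, a_3) = (2, 0, 0, 2)

v_3(37/5) = 0 (numerator and denominator both coprime to 3), so x ∈ ℤ_3^×. Compute digits iteratively via a_i = x_i mod 3, x_{i+1} = (x_i − a_i)/3, with x_0 = x:
  x_0 = 37/5;  a_0 = 2;  x_1 = (x_0 − 2)/3 = 9/5
  x_1 = 9/5;  a_1 = 0;  x_2 = (x_1 − 0)/3 = 3/5
  x_2 = 3/5;  a_2 = 0;  x_3 = (x_2 − 0)/3 = 1/5
  x_3 = 1/5;  a_3 = 2;  x_4 = (x_3 − 2)/3 = -3/5
Digits: (2, 0, 0, 2).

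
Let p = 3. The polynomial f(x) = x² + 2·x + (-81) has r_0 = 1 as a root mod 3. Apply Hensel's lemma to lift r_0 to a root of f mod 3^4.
r_3 = 79 (mod 81)

Hensel: r_{i+1} = r_i − f(r_i)·(f′(r_i))^{-1} mod 3^{i+2}, f′(x) = 2x + 2. Iterate:
  r_0 = 1 (mod 3)
  r_1 = 7 (mod 9)
  r_2 = 25 (mod 27)
  r_3 = 79 (mod 81)
Final: r = 79 satisfies f(r) ≡ 0 mod 3^4.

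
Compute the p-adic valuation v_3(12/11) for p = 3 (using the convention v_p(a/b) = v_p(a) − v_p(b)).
v_3(12/11) = 1

Factor powers of 3 from the numerator and denominator of the reduced fraction: 12 = 3^1 · 4 and 11 = 3^0 · 11. Apply v_p(a/b) = v_p(a) − v_p(b): v_3(12/11) = 1 − 0 = 1.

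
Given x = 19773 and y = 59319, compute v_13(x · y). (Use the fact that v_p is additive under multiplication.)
v_13(1172914587) = 6

v_p(x) = 3 (factor: 19773 = 13^3 · 9); v_p(y) = 3 (factor: 59319 = 13^3 · 27). Additivity: v_p(xy) = v_p(x) + v_p(y) = 3 + 3 = 6. (Direct check: xy = 1172914587 = 13^6 · (243).)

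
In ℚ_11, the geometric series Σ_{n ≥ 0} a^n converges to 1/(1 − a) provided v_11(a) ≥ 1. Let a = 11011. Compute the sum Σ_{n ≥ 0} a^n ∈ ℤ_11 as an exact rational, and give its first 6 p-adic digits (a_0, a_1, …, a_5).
Σ a^n = 1/(1 − a) = -1/11010;  first 6 digits = (1, 0, 3, 8, 9, 4)

v_11(a) = 2 ≥ 1, so the series converges in ℤ_11 to 1/(1 − a) = 1/(1 − 11011) = -1/11010. Expand this rational in ℤ_11: compute digits iteratively via d_i = x_i mod 11, x_{i+1} = (x_i − d_i)/11. The first 6 digits are (1, 0, 3, 8, 9, 4).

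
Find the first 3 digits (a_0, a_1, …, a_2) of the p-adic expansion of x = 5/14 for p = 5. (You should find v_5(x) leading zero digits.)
(a_0, …, a_2) = (0, 4, 1)

v_5(5/14) = 1, so a_0 = ... = a_0 = 0. Factor out: x = 5^1 · u with u = 1/14 a unit in ℤ_5. Expand u iteratively via a_{v+i} = u_i mod 5, u_{i+1} = (u_i − a_{v+i})/5:
  u_0 = 1/14;  a_1 = 4;  u_1 = (u_0 − 4)/5 = -11/14
  u_1 = -11/14;  a_2 = 1;  u_2 = (u_1 − 1)/5 = -5/14
Digits: (0, 4, 1).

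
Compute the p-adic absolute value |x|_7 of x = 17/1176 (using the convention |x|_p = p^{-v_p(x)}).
|17/1176|_7 = 49

Step 1 — compute v_7(x) by factoring powers of 7 out of the numerator and denominator: v_7(17/1176) = -2. Step 2 — apply |x|_p = p^{-v_p(x)} = 7^{2} = 49.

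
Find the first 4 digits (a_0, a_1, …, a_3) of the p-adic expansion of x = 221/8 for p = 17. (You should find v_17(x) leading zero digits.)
(a_0, …, a_3) = (0, 8, 6, 6)

v_17(221/8) = 1, so a_0 = ... = a_0 = 0. Factor out: x = 17^1 · u with u = 13/8 a unit in ℤ_17. Expand u iteratively via a_{v+i} = u_i mod 17, u_{i+1} = (u_i − a_{v+i})/17:
  u_0 = 13/8;  a_1 = 8;  u_1 = (u_0 − 8)/17 = -3/8
  u_1 = -3/8;  a_2 = 6;  u_2 = (u_1 − 6)/17 = -3/8
  u_2 = -3/8;  a_3 = 6;  u_3 = (u_2 − 6)/17 = -3/8
Digits: (0, 8, 6, 6).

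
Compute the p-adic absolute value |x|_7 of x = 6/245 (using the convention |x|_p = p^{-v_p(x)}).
|6/245|_7 = 49

Step 1 — compute v_7(x) by factoring powers of 7 out of the numerator and denominator: v_7(6/245) = -2. Step 2 — apply |x|_p = p^{-v_p(x)} = 7^{2} = 49.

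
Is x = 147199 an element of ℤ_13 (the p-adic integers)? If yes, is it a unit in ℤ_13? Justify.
x ∈ ℤ_13 but not a unit; v_13(x) = 3 > 0

ℤ_13 = {x ∈ ℚ_13 : v_13(x) ≥ 0} and ℤ_13^× = {x ∈ ℤ_13 : v_13(x) = 0}. Here v_13(147199) = v_13(num) − v_13(den) = 3; compare against these criteria.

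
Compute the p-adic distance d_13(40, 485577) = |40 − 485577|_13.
d_13(40, 485577) = 1/28561

Step 1 — x − y = 40 − 485577 = -485537. Step 2 — v_13(-485537) = 4 (factor: -485537 = −(13^4 · 17); the sign does not affect v_p). Step 3 — |x − y|_13 = 13^{-4} = 1/28561.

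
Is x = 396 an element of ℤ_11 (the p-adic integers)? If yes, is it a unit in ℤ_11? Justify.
x ∈ ℤ_11 but not a unit; v_11(x) = 1 > 0

ℤ_11 = {x ∈ ℚ_11 : v_11(x) ≥ 0} and ℤ_11^× = {x ∈ ℤ_11 : v_11(x) = 0}. Here v_11(396) = v_11(num) − v_11(den) = 1; compare against these criteria.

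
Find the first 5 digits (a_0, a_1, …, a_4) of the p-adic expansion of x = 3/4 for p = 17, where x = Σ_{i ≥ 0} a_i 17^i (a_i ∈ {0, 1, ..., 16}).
(a_0, …, a_4) = (5, 4, 4, 4, 4)

v_17(3/4) = 0 (numerator and denominator both coprime to 17), so x ∈ ℤ_17^×. Compute digits iteratively via a_i = x_i mod 17, x_{i+1} = (x_i − a_i)/17, with x_0 = x:
  x_0 = 3/4;  a_0 = 5;  x_1 = (x_0 − 5)/17 = -1/4
  x_1 = -1/4;  a_1 = 4;  x_2 = (x_1 − 4)/17 = -1/4
  x_2 = -1/4;  a_2 = 4;  x_3 = (x_2 − 4)/17 = -1/4
  x_3 = -1/4;  a_3 = 4;  x_4 = (x_3 − 4)/17 = -1/4
  x_4 = -1/4;  a_4 = 4;  x_5 = (x_4 − 4)/17 = -1/4
Digits: (5, 4, 4, 4, 4).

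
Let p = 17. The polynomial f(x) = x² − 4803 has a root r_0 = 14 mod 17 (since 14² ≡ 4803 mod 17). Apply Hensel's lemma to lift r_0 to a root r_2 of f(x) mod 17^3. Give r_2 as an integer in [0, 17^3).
r_2 = 3244 (mod 4913)

Hensel's recurrence: r_{i+1} = r_i − f(r_i)·(f′(r_i))^{-1} mod 17^{i+2}, with f′(x) = 2x. Iterate:
  r_0 = 14 (mod 17)
  r_1 = 65 (mod 289)
  r_2 = 3244 (mod 4913)
Final: r_2 = 3244, and one checks f(r_2) ≡ 0 mod 17^3.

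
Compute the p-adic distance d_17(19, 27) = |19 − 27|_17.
d_17(19, 27) = 1

Step 1 — x − y = 19 − 27 = -8. Step 2 — v_17(-8) = 0 (factor: -8 = −(17^0 · 8); the sign does not affect v_p). Step 3 — |x − y|_17 = 17^{0} = 1.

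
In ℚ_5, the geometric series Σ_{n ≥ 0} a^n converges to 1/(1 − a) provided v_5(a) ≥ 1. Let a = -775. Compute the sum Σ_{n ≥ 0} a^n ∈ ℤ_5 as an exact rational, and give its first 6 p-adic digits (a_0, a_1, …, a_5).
Σ a^n = 1/(1 − a) = 1/776;  first 6 digits = (1, 0, 4, 3, 4, 1)

v_5(a) = 2 ≥ 1, so the series converges in ℤ_5 to 1/(1 − a) = 1/(1 − (-775)) = 1/776. Expand this rational in ℤ_5: compute digits iteratively via d_i = x_i mod 5, x_{i+1} = (x_i − d_i)/5. The first 6 digits are (1, 0, 4, 3, 4, 1).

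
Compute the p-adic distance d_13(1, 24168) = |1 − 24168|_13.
d_13(1, 24168) = 1/2197

Step 1 — x − y = 1 − 24168 = -24167. Step 2 — v_13(-24167) = 3 (factor: -24167 = −(13^3 · 11); the sign does not affect v_p). Step 3 — |x − y|_13 = 13^{-3} = 1/2197.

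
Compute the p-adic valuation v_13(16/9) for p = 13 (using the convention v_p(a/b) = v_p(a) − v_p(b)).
v_13(16/9) = 0

Factor powers of 13 from the numerator and denominator of the reduced fraction: 16 = 13^0 · 16 and 9 = 13^0 · 9. Apply v_p(a/b) = v_p(a) − v_p(b): v_13(16/9) = 0 − 0 = 0.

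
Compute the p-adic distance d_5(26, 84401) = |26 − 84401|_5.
d_5(26, 84401) = 1/3125

Step 1 — x − y = 26 − 84401 = -84375. Step 2 — v_5(-84375) = 5 (factor: -84375 = −(5^5 · 27); the sign does not affect v_p). Step 3 — |x − y|_5 = 5^{-5} = 1/3125.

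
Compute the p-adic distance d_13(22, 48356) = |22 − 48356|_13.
d_13(22, 48356) = 1/2197

Step 1 — x − y = 22 − 48356 = -48334. Step 2 — v_13(-48334) = 3 (factor: -48334 = −(13^3 · 22); the sign does not affect v_p). Step 3 — |x − y|_13 = 13^{-3} = 1/2197.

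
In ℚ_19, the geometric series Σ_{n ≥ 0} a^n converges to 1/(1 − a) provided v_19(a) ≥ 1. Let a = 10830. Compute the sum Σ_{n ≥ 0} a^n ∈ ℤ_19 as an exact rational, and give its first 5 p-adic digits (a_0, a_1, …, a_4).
Σ a^n = 1/(1 − a) = -1/10829;  first 5 digits = (1, 0, 11, 1, 7)

v_19(a) = 2 ≥ 1, so the series converges in ℤ_19 to 1/(1 − a) = 1/(1 − 10830) = -1/10829. Expand this rational in ℤ_19: compute digits iteratively via d_i = x_i mod 19, x_{i+1} = (x_i − d_i)/19. The first 5 digits are (1, 0, 11, 1, 7).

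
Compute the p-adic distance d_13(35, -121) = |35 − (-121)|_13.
d_13(35, -121) = 1/13

Step 1 — x − y = 35 − (-121) = 156. Step 2 — v_13(156) = 1 (factor: 156 = (13^1 · 12); the sign does not affect v_p). Step 3 — |x − y|_13 = 13^{-1} = 1/13.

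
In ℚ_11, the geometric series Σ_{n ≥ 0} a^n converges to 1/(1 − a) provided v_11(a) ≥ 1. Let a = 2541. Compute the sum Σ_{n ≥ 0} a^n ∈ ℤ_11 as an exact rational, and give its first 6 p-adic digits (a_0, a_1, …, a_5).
Σ a^n = 1/(1 − a) = -1/2540;  first 6 digits = (1, 0, 10, 1, 1, 7)

v_11(a) = 2 ≥ 1, so the series converges in ℤ_11 to 1/(1 − a) = 1/(1 − 2541) = -1/2540. Expand this rational in ℤ_11: compute digits iteratively via d_i = x_i mod 11, x_{i+1} = (x_i − d_i)/11. The first 6 digits are (1, 0, 10, 1, 1, 7).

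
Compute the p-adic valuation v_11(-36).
v_11(-36) = 0

v_11(n) is the largest exponent k such that 11^k divides n. Factor out: -36 = -11^0 · 36. (Sign doesn't affect v_p.) So v_11(-36) = 0.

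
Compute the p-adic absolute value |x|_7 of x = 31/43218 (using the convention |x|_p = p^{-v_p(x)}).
|31/43218|_7 = 2401

Step 1 — compute v_7(x) by factoring powers of 7 out of the numerator and denominator: v_7(31/43218) = -4. Step 2 — apply |x|_p = p^{-v_p(x)} = 7^{4} = 2401.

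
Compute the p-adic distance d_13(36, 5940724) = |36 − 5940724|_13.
d_13(36, 5940724) = 1/371293

Step 1 — x − y = 36 − 5940724 = -5940688. Step 2 — v_13(-5940688) = 5 (factor: -5940688 = −(13^5 · 16); the sign does not affect v_p). Step 3 — |x − y|_13 = 13^{-5} = 1/371293.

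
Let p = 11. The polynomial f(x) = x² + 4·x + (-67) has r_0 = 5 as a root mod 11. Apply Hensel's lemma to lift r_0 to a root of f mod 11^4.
r_3 = 4207 (mod 14641)

Hensel: r_{i+1} = r_i − f(r_i)·(f′(r_i))^{-1} mod 11^{i+2}, f′(x) = 2x + 4. Iterate:
  r_0 = 5 (mod 11)
  r_1 = 93 (mod 121)
  r_2 = 214 (mod 1331)
  r_3 = 4207 (mod 14641)
Final: r = 4207 satisfies f(r) ≡ 0 mod 11^4.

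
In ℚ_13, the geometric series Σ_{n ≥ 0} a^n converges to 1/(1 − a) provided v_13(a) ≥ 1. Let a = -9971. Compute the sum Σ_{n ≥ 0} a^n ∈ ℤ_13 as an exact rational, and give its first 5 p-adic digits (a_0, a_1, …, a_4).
Σ a^n = 1/(1 − a) = 1/9972;  first 5 digits = (1, 0, 6, 8, 9)

v_13(a) = 2 ≥ 1, so the series converges in ℤ_13 to 1/(1 − a) = 1/(1 − (-9971)) = 1/9972. Expand this rational in ℤ_13: compute digits iteratively via d_i = x_i mod 13, x_{i+1} = (x_i − d_i)/13. The first 5 digits are (1, 0, 6, 8, 9).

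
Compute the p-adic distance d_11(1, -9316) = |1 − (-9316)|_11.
d_11(1, -9316) = 1/1331

Step 1 — x − y = 1 − (-9316) = 9317. Step 2 — v_11(9317) = 3 (factor: 9317 = (11^3 · 7); the sign does not affect v_p). Step 3 — |x − y|_11 = 11^{-3} = 1/1331.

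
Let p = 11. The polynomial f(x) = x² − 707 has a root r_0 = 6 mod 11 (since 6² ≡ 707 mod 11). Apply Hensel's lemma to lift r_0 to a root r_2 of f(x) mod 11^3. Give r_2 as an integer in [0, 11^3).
r_2 = 919 (mod 1331)

Hensel's recurrence: r_{i+1} = r_i − f(r_i)·(f′(r_i))^{-1} mod 11^{i+2}, with f′(x) = 2x. Iterate:
  r_0 = 6 (mod 11)
  r_1 = 72 (mod 121)
  r_2 = 919 (mod 1331)
Final: r_2 = 919, and one checks f(r_2) ≡ 0 mod 11^3.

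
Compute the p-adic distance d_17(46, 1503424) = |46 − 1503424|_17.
d_17(46, 1503424) = 1/83521

Step 1 — x − y = 46 − 1503424 = -1503378. Step 2 — v_17(-1503378) = 4 (factor: -1503378 = −(17^4 · 18); the sign does not affect v_p). Step 3 — |x − y|_17 = 17^{-4} = 1/83521.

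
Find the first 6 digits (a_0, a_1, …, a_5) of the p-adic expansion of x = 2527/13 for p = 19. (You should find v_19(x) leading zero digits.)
(a_0, …, a_5) = (0, 0, 2, 16, 5, 7)

v_19(2527/13) = 2, so a_0 = ... = a_1 = 0. Factor out: x = 19^2 · u with u = 7/13 a unit in ℤ_19. Expand u iteratively via a_{v+i} = u_i mod 19, u_{i+1} = (u_i − a_{v+i})/19:
  u_0 = 7/13;  a_2 = 2;  u_1 = (u_0 − 2)/19 = -1/13
  u_1 = -1/13;  a_3 = 16;  u_2 = (u_1 − 16)/19 = -11/13
  u_2 = -11/13;  a_4 = 5;  u_3 = (u_2 − 5)/19 = -4/13
  u_3 = -4/13;  a_5 = 7;  u_4 = (u_3 − 7)/19 = -5/13
Digits: (0, 0, 2, 16, 5, 7).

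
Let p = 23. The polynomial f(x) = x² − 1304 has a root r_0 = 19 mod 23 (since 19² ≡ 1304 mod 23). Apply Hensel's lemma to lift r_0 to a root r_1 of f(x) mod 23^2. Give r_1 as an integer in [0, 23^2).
r_1 = 364 (mod 529)

Hensel's recurrence: r_{i+1} = r_i − f(r_i)·(f′(r_i))^{-1} mod 23^{i+2}, with f′(x) = 2x. Iterate:
  r_0 = 19 (mod 23)
  r_1 = 364 (mod 529)
Final: r_1 = 364, and one checks f(r_1) ≡ 0 mod 23^2.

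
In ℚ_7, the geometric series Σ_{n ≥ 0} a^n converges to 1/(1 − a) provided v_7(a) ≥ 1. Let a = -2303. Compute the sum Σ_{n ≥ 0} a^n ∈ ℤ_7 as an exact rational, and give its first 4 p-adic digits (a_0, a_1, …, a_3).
Σ a^n = 1/(1 − a) = 1/2304;  first 4 digits = (1, 0, 2, 0)

v_7(a) = 2 ≥ 1, so the series converges in ℤ_7 to 1/(1 − a) = 1/(1 − (-2303)) = 1/2304. Expand this rational in ℤ_7: compute digits iteratively via d_i = x_i mod 7, x_{i+1} = (x_i − d_i)/7. The first 4 digits are (1, 0, 2, 0).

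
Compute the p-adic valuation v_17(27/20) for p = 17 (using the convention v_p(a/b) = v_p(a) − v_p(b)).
v_17(27/20) = 0

Factor powers of 17 from the numerator and denominator of the reduced fraction: 27 = 17^0 · 27 and 20 = 17^0 · 20. Apply v_p(a/b) = v_p(a) − v_p(b): v_17(27/20) = 0 − 0 = 0.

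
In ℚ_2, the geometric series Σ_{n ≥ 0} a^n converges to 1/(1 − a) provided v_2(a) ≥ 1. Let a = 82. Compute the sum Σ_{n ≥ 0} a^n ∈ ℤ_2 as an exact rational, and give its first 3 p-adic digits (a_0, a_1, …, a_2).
Σ a^n = 1/(1 − a) = -1/81;  first 3 digits = (1, 1, 1)

v_2(a) = 1 ≥ 1, so the series converges in ℤ_2 to 1/(1 − a) = 1/(1 − 82) = -1/81. Expand this rational in ℤ_2: compute digits iteratively via d_i = x_i mod 2, x_{i+1} = (x_i − d_i)/2. The first 3 digits are (1, 1, 1).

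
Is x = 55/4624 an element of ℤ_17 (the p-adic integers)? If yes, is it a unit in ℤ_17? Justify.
x ∉ ℤ_17 (v_17(x) = -2 < 0)

ℤ_17 = {x ∈ ℚ_17 : v_17(x) ≥ 0} and ℤ_17^× = {x ∈ ℤ_17 : v_17(x) = 0}. Here v_17(55/4624) = v_17(num) − v_17(den) = -2; compare against these criteria.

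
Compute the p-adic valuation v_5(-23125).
v_5(-23125) = 4

v_5(n) is the largest exponent k such that 5^k divides n. Factor out: -23125 = -5^4 · 37. (Sign doesn't affect v_p.) So v_5(-23125) = 4.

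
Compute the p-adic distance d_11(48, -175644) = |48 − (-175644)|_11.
d_11(48, -175644) = 1/14641

Step 1 — x − y = 48 − (-175644) = 175692. Step 2 — v_11(175692) = 4 (factor: 175692 = (11^4 · 12); the sign does not affect v_p). Step 3 — |x − y|_11 = 11^{-4} = 1/14641.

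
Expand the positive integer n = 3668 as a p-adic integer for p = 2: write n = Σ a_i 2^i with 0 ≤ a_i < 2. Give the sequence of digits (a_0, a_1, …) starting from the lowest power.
(a_0, a_1, …) = (0, 0, 1, 0, 1, 0, 1, 0, 0, 1, 1, 1)

Repeated division by 2 gives the digits low-to-high: 3668 = 1·2^2 + 1·2^4 + 1·2^6 + 1·2^9 + 1·2^10 + 1·2^11. Digit sequence: (0, 0, 1, 0, 1, 0, 1, 0, 0, 1, 1, 1).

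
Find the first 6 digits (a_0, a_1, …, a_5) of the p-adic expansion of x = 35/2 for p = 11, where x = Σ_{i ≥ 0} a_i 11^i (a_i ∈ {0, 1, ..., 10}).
(a_0, …, a_5) = (1, 7, 5, 5, 5, 5)

v_11(35/2) = 0 (numerator and denominator both coprime to 11), so x ∈ ℤ_11^×. Compute digits iteratively via a_i = x_i mod 11, x_{i+1} = (x_i − a_i)/11, with x_0 = x:
  x_0 = 35/2;  a_0 = 1;  x_1 = (x_0 − 1)/11 = 3/2
  x_1 = 3/2;  a_1 = 7;  x_2 = (x_1 − 7)/11 = -1/2
  x_2 = -1/2;  a_2 = 5;  x_3 = (x_2 − 5)/11 = -1/2
  x_3 = -1/2;  a_3 = 5;  x_4 = (x_3 − 5)/11 = -1/2
  x_4 = -1/2;  a_4 = 5;  x_5 = (x_4 − 5)/11 = -1/2
  x_5 = -1/2;  a_5 = 5;  x_6 = (x_5 − 5)/11 = -1/2
Digits: (1, 7, 5, 5, 5, 5).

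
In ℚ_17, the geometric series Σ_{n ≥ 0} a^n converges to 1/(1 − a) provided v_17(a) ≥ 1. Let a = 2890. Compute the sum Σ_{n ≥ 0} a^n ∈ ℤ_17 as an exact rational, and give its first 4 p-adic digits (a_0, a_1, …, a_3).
Σ a^n = 1/(1 − a) = -1/2889;  first 4 digits = (1, 0, 10, 0)

v_17(a) = 2 ≥ 1, so the series converges in ℤ_17 to 1/(1 − a) = 1/(1 − 2890) = -1/2889. Expand this rational in ℤ_17: compute digits iteratively via d_i = x_i mod 17, x_{i+1} = (x_i − d_i)/17. The first 4 digits are (1, 0, 10, 0).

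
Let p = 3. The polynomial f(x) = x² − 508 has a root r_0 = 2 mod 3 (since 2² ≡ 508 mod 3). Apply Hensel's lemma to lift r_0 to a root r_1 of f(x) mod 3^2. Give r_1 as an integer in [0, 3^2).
r_1 = 2 (mod 9)

Hensel's recurrence: r_{i+1} = r_i − f(r_i)·(f′(r_i))^{-1} mod 3^{i+2}, with f′(x) = 2x. Iterate:
  r_0 = 2 (mod 3)
  r_1 = 2 (mod 9)
Final: r_1 = 2, and one checks f(r_1) ≡ 0 mod 3^2.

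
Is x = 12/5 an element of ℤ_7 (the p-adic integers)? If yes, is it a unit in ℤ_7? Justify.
x ∈ ℤ_7^× (unit); v_7(x) = 0

ℤ_7 = {x ∈ ℚ_7 : v_7(x) ≥ 0} and ℤ_7^× = {x ∈ ℤ_7 : v_7(x) = 0}. Here v_7(12/5) = v_7(num) − v_7(den) = 0; compare against these criteria.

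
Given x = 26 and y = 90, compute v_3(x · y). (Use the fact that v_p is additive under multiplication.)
v_3(2340) = 2

v_p(x) = 0 (factor: 26 = 3^0 · 26); v_p(y) = 2 (factor: 90 = 3^2 · 10). Additivity: v_p(xy) = v_p(x) + v_p(y) = 0 + 2 = 2. (Direct check: xy = 2340 = 3^2 · (260).)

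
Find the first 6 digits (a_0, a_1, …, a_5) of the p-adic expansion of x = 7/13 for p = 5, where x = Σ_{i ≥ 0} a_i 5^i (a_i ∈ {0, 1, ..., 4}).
(a_0, …, a_5) = (4, 2, 1, 2, 3, 2)

v_5(7/13) = 0 (numerator and denominator both coprime to 5), so x ∈ ℤ_5^×. Compute digits iteratively via a_i = x_i mod 5, x_{i+1} = (x_i − a_i)/5, with x_0 = x:
  x_0 = 7/13;  a_0 = 4;  x_1 = (x_0 − 4)/5 = -9/13
  x_1 = -9/13;  a_1 = 2;  x_2 = (x_1 − 2)/5 = -7/13
  x_2 = -7/13;  a_2 = 1;  x_3 = (x_2 − 1)/5 = -4/13
  x_3 = -4/13;  a_3 = 2;  x_4 = (x_3 − 2)/5 = -6/13
  x_4 = -6/13;  a_4 = 3;  x_5 = (x_4 − 3)/5 = -9/13
  x_5 = -9/13;  a_5 = 2;  x_6 = (x_5 − 2)/5 = -7/13
Digits: (4, 2, 1, 2, 3, 2).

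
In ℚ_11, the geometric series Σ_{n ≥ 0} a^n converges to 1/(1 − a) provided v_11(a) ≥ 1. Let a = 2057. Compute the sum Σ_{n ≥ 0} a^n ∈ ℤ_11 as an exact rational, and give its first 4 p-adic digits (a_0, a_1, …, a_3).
Σ a^n = 1/(1 − a) = -1/2056;  first 4 digits = (1, 0, 6, 1)

v_11(a) = 2 ≥ 1, so the series converges in ℤ_11 to 1/(1 − a) = 1/(1 − 2057) = -1/2056. Expand this rational in ℤ_11: compute digits iteratively via d_i = x_i mod 11, x_{i+1} = (x_i − d_i)/11. The first 4 digits are (1, 0, 6, 1).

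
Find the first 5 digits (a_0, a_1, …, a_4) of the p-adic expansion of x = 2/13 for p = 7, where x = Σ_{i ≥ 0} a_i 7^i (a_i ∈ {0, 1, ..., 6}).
(a_0, …, a_4) = (5, 2, 5, 3, 0)

v_7(2/13) = 0 (numerator and denominator both coprime to 7), so x ∈ ℤ_7^×. Compute digits iteratively via a_i = x_i mod 7, x_{i+1} = (x_i − a_i)/7, with x_0 = x:
  x_0 = 2/13;  a_0 = 5;  x_1 = (x_0 − 5)/7 = -9/13
  x_1 = -9/13;  a_1 = 2;  x_2 = (x_1 − 2)/7 = -5/13
  x_2 = -5/13;  a_2 = 5;  x_3 = (x_2 − 5)/7 = -10/13
  x_3 = -10/13;  a_3 = 3;  x_4 = (x_3 − 3)/7 = -7/13
  x_4 = -7/13;  a_4 = 0;  x_5 = (x_4 − 0)/7 = -1/13
Digits: (5, 2, 5, 3, 0).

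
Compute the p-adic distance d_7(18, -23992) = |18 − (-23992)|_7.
d_7(18, -23992) = 1/2401

Step 1 — x − y = 18 − (-23992) = 24010. Step 2 — v_7(24010) = 4 (factor: 24010 = (7^4 · 10); the sign does not affect v_p). Step 3 — |x − y|_7 = 7^{-4} = 1/2401.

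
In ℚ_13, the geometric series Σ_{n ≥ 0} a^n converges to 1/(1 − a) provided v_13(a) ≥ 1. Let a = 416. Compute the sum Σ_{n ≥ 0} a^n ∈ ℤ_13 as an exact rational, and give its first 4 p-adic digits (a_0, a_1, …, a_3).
Σ a^n = 1/(1 − a) = -1/415;  first 4 digits = (1, 6, 12, 8)

v_13(a) = 1 ≥ 1, so the series converges in ℤ_13 to 1/(1 − a) = 1/(1 − 416) = -1/415. Expand this rational in ℤ_13: compute digits iteratively via d_i = x_i mod 13, x_{i+1} = (x_i − d_i)/13. The first 4 digits are (1, 6, 12, 8).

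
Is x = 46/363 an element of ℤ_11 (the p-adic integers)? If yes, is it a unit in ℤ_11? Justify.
x ∉ ℤ_11 (v_11(x) = -2 < 0)

ℤ_11 = {x ∈ ℚ_11 : v_11(x) ≥ 0} and ℤ_11^× = {x ∈ ℤ_11 : v_11(x) = 0}. Here v_11(46/363) = v_11(num) − v_11(den) = -2; compare against these criteria.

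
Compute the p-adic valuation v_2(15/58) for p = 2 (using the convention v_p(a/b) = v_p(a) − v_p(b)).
v_2(15/58) = -1

Factor powers of 2 from the numerator and denominator of the reduced fraction: 15 = 2^0 · 15 and 58 = 2^1 · 29. Apply v_p(a/b) = v_p(a) − v_p(b): v_2(15/58) = 0 − 1 = -1.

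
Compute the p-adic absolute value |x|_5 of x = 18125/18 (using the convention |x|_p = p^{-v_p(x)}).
|18125/18|_5 = 1/625

Step 1 — compute v_5(x) by factoring powers of 5 out of the numerator and denominator: v_5(18125/18) = 4. Step 2 — apply |x|_p = p^{-v_p(x)} = 5^{-4} = 1/625.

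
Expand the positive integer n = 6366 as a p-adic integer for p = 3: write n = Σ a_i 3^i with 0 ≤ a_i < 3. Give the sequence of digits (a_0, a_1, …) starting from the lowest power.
(a_0, a_1, …) = (0, 1, 2, 1, 0, 2, 2, 2)

Repeated division by 3 gives the digits low-to-high: 6366 = 1·3^1 + 2·3^2 + 1·3^3 + 2·3^5 + 2·3^6 + 2·3^7. Digit sequence: (0, 1, 2, 1, 0, 2, 2, 2).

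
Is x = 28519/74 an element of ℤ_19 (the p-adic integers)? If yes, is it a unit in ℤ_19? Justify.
x ∈ ℤ_19 but not a unit; v_19(x) = 2 > 0

ℤ_19 = {x ∈ ℚ_19 : v_19(x) ≥ 0} and ℤ_19^× = {x ∈ ℤ_19 : v_19(x) = 0}. Here v_19(28519/74) = v_19(num) − v_19(den) = 2; compare against these criteria.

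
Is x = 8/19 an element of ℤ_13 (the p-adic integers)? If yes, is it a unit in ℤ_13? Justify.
x ∈ ℤ_13^× (unit); v_13(x) = 0

ℤ_13 = {x ∈ ℚ_13 : v_13(x) ≥ 0} and ℤ_13^× = {x ∈ ℤ_13 : v_13(x) = 0}. Here v_13(8/19) = v_13(num) − v_13(den) = 0; compare against these criteria.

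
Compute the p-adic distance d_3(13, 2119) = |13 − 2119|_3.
d_3(13, 2119) = 1/81

Step 1 — x − y = 13 − 2119 = -2106. Step 2 — v_3(-2106) = 4 (factor: -2106 = −(3^4 · 26); the sign does not affect v_p). Step 3 — |x − y|_3 = 3^{-4} = 1/81.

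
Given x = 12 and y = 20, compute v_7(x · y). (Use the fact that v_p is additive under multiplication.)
v_7(240) = 0

v_p(x) = 0 (factor: 12 = 7^0 · 12); v_p(y) = 0 (factor: 20 = 7^0 · 20). Additivity: v_p(xy) = v_p(x) + v_p(y) = 0 + 0 = 0. (Direct check: xy = 240 = 7^0 · (240).)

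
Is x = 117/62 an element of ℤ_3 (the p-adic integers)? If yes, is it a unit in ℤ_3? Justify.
x ∈ ℤ_3 but not a unit; v_3(x) = 2 > 0

ℤ_3 = {x ∈ ℚ_3 : v_3(x) ≥ 0} and ℤ_3^× = {x ∈ ℤ_3 : v_3(x) = 0}. Here v_3(117/62) = v_3(num) − v_3(den) = 2; compare against these criteria.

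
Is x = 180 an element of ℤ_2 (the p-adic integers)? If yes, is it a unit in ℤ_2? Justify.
x ∈ ℤ_2 but not a unit; v_2(x) = 2 > 0

ℤ_2 = {x ∈ ℚ_2 : v_2(x) ≥ 0} and ℤ_2^× = {x ∈ ℤ_2 : v_2(x) = 0}. Here v_2(180) = v_2(num) − v_2(den) = 2; compare against these criteria.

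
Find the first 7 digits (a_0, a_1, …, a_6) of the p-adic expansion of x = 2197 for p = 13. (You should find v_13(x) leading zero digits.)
(a_0, …, a_6) = (0, 0, 0, 1, 0, 0, 0)

v_13(2197) = 3, so a_0 = ... = a_2 = 0. Factor out: x = 13^3 · u with u = 1 a unit in ℤ_13. Expand u iteratively via a_{v+i} = u_i mod 13, u_{i+1} = (u_i − a_{v+i})/13:
  u_0 = 1;  a_3 = 1;  u_1 = (u_0 − 1)/13 = 0
  u_1 = 0;  a_4 = 0;  u_2 = (u_1 − 0)/13 = 0
  u_2 = 0;  a_5 = 0;  u_3 = (u_2 − 0)/13 = 0
  u_3 = 0;  a_6 = 0;  u_4 = (u_3 − 0)/13 = 0
Digits: (0, 0, 0, 1, 0, 0, 0).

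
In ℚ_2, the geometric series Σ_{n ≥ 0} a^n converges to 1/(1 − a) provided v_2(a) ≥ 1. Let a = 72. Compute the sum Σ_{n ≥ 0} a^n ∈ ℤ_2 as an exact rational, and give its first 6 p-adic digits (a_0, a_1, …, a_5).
Σ a^n = 1/(1 − a) = -1/71;  first 6 digits = (1, 0, 0, 1, 0, 0)

v_2(a) = 3 ≥ 1, so the series converges in ℤ_2 to 1/(1 − a) = 1/(1 − 72) = -1/71. Expand this rational in ℤ_2: compute digits iteratively via d_i = x_i mod 2, x_{i+1} = (x_i − d_i)/2. The first 6 digits are (1, 0, 0, 1, 0, 0).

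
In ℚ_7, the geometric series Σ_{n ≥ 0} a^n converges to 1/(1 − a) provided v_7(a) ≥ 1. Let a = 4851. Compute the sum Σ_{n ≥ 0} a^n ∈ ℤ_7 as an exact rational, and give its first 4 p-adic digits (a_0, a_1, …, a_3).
Σ a^n = 1/(1 − a) = -1/4850;  first 4 digits = (1, 0, 1, 0)

v_7(a) = 2 ≥ 1, so the series converges in ℤ_7 to 1/(1 − a) = 1/(1 − 4851) = -1/4850. Expand this rational in ℤ_7: compute digits iteratively via d_i = x_i mod 7, x_{i+1} = (x_i − d_i)/7. The first 4 digits are (1, 0, 1, 0).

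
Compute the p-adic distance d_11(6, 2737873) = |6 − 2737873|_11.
d_11(6, 2737873) = 1/161051

Step 1 — x − y = 6 − 2737873 = -2737867. Step 2 — v_11(-2737867) = 5 (factor: -2737867 = −(11^5 · 17); the sign does not affect v_p). Step 3 — |x − y|_11 = 11^{-5} = 1/161051.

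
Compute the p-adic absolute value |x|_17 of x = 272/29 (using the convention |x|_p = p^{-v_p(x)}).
|272/29|_17 = 1/17

Step 1 — compute v_17(x) by factoring powers of 17 out of the numerator and denominator: v_17(272/29) = 1. Step 2 — apply |x|_p = p^{-v_p(x)} = 17^{-1} = 1/17.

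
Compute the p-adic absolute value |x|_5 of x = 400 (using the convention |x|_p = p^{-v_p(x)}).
|400|_5 = 1/25

Step 1 — compute v_5(x) by factoring powers of 5 out of the numerator and denominator: v_5(400) = 2. Step 2 — apply |x|_p = p^{-v_p(x)} = 5^{-2} = 1/25.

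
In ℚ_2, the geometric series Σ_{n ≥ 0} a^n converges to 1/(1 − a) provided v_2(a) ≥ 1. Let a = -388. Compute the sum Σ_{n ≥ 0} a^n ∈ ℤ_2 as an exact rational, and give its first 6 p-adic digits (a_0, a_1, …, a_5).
Σ a^n = 1/(1 − a) = 1/389;  first 6 digits = (1, 0, 1, 1, 0, 0)

v_2(a) = 2 ≥ 1, so the series converges in ℤ_2 to 1/(1 − a) = 1/(1 − (-388)) = 1/389. Expand this rational in ℤ_2: compute digits iteratively via d_i = x_i mod 2, x_{i+1} = (x_i − d_i)/2. The first 6 digits are (1, 0, 1, 1, 0, 0).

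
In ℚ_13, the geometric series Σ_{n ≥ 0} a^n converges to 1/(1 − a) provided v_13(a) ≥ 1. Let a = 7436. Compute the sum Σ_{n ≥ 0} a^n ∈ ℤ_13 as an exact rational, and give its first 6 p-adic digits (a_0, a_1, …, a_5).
Σ a^n = 1/(1 − a) = -1/7435;  first 6 digits = (1, 0, 5, 3, 12, 5)

v_13(a) = 2 ≥ 1, so the series converges in ℤ_13 to 1/(1 − a) = 1/(1 − 7436) = -1/7435. Expand this rational in ℤ_13: compute digits iteratively via d_i = x_i mod 13, x_{i+1} = (x_i − d_i)/13. The first 6 digits are (1, 0, 5, 3, 12, 5).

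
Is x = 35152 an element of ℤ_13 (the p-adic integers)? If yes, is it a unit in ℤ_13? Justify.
x ∈ ℤ_13 but not a unit; v_13(x) = 3 > 0

ℤ_13 = {x ∈ ℚ_13 : v_13(x) ≥ 0} and ℤ_13^× = {x ∈ ℤ_13 : v_13(x) = 0}. Here v_13(35152) = v_13(num) − v_13(den) = 3; compare against these criteria.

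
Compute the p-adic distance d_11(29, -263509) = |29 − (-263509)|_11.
d_11(29, -263509) = 1/14641

Step 1 — x − y = 29 − (-263509) = 263538. Step 2 — v_11(263538) = 4 (factor: 263538 = (11^4 · 18); the sign does not affect v_p). Step 3 — |x − y|_11 = 11^{-4} = 1/14641.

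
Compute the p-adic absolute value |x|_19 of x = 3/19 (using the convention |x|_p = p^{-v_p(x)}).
|3/19|_19 = 19

Step 1 — compute v_19(x) by factoring powers of 19 out of the numerator and denominator: v_19(3/19) = -1. Step 2 — apply |x|_p = p^{-v_p(x)} = 19^{1} = 19.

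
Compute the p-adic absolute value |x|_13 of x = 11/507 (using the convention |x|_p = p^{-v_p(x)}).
|11/507|_13 = 169

Step 1 — compute v_13(x) by factoring powers of 13 out of the numerator and denominator: v_13(11/507) = -2. Step 2 — apply |x|_p = p^{-v_p(x)} = 13^{2} = 169.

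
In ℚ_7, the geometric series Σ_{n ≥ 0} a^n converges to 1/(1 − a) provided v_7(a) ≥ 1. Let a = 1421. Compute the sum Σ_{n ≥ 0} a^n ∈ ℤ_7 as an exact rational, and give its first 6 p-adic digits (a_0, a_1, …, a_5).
Σ a^n = 1/(1 − a) = -1/1420;  first 6 digits = (1, 0, 1, 4, 1, 1)

v_7(a) = 2 ≥ 1, so the series converges in ℤ_7 to 1/(1 − a) = 1/(1 − 1421) = -1/1420. Expand this rational in ℤ_7: compute digits iteratively via d_i = x_i mod 7, x_{i+1} = (x_i − d_i)/7. The first 6 digits are (1, 0, 1, 4, 1, 1).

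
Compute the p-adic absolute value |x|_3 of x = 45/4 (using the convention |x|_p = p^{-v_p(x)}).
|45/4|_3 = 1/9

Step 1 — compute v_3(x) by factoring powers of 3 out of the numerator and denominator: v_3(45/4) = 2. Step 2 — apply |x|_p = p^{-v_p(x)} = 3^{-2} = 1/9.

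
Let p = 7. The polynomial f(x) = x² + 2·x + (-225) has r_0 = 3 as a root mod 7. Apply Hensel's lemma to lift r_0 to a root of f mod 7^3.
r_2 = 262 (mod 343)

Hensel: r_{i+1} = r_i − f(r_i)·(f′(r_i))^{-1} mod 7^{i+2}, f′(x) = 2x + 2. Iterate:
  r_0 = 3 (mod 7)
  r_1 = 17 (mod 49)
  r_2 = 262 (mod 343)
Final: r = 262 satisfies f(r) ≡ 0 mod 7^3.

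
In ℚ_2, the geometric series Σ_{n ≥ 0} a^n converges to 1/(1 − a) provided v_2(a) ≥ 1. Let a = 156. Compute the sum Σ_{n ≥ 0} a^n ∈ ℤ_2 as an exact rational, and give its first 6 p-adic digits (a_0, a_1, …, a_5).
Σ a^n = 1/(1 − a) = -1/155;  first 6 digits = (1, 0, 1, 1, 0, 1)

v_2(a) = 2 ≥ 1, so the series converges in ℤ_2 to 1/(1 − a) = 1/(1 − 156) = -1/155. Expand this rational in ℤ_2: compute digits iteratively via d_i = x_i mod 2, x_{i+1} = (x_i − d_i)/2. The first 6 digits are (1, 0, 1, 1, 0, 1).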